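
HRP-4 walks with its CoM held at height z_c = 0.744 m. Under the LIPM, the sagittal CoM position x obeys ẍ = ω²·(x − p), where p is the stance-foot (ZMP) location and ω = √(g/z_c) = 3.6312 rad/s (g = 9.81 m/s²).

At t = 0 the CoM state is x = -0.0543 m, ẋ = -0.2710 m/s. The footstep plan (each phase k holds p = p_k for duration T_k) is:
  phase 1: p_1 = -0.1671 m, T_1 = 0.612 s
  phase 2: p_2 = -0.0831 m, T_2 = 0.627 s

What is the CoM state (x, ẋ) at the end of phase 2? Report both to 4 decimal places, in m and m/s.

phase 1: p=-0.1671, T=0.612, ωT=2.222294, cosh=4.668420, sinh=4.560060; start (x,ẋ)=(-0.054300, -0.271000) → end (x,ẋ)=(0.019176, 0.602656)
phase 2: p=-0.0831, T=0.627, ωT=2.276762, cosh=4.923847, sinh=4.821231; start (x,ẋ)=(0.019176, 0.602656) → end (x,ẋ)=(1.220652, 4.757918)

x = 1.2207, ẋ = 4.7579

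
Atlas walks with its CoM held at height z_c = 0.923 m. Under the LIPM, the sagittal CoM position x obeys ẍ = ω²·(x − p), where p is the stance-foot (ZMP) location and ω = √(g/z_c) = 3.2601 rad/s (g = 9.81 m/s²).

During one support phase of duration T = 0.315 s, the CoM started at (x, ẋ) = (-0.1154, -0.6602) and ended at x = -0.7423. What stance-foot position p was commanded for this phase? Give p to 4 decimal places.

p = 0.5458

ωT = 3.2601·0.315 = 1.026932; cosh(ωT) = 1.575294, sinh(ωT) = 1.217190
x(T) = p + (x₀−p)·cosh(ωT) + (ẋ₀/ω)·sinh(ωT) ⇒ p·(1 − cosh) = x(T) − x₀·cosh − (ẋ₀/ω)·sinh
numerator   = -0.7423 − (-0.1154)·1.575294 − (-0.6602/3.2601)·1.217190 = -0.314019
denominator = 1 − 1.575294 = -0.575294
p = -0.314019 / -0.575294 = 0.5458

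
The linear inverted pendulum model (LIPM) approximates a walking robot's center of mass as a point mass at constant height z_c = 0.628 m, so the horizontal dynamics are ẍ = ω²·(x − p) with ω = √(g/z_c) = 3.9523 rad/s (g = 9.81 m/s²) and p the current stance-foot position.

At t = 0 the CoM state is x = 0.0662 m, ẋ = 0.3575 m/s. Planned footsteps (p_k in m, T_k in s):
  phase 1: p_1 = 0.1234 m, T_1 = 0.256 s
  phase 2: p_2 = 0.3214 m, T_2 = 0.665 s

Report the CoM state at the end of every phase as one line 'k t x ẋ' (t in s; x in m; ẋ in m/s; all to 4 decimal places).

phase 1: p=0.1234, T=0.256, ωT=1.011789, cosh=1.557042, sinh=1.193474; start (x,ẋ)=(0.066200, 0.357500) → end (x,ẋ)=(0.142291, 0.286832)
phase 2: p=0.3214, T=0.665, ωT=2.628280, cosh=6.961062, sinh=6.888859; start (x,ẋ)=(0.142291, 0.286832) → end (x,ẋ)=(-0.425438, -2.879908)

1 0.2560 0.1423 0.2868
2 0.9210 -0.4254 -2.8799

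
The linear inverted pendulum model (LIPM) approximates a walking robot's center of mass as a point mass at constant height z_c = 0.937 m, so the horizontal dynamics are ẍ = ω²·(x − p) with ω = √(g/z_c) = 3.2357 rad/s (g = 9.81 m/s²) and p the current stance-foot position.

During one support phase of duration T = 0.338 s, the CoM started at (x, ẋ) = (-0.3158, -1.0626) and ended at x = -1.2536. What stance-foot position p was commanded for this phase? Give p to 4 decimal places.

p = 0.4457

ωT = 3.2357·0.338 = 1.093667; cosh(ωT) = 1.660093, sinh(ωT) = 1.325107
x(T) = p + (x₀−p)·cosh(ωT) + (ẋ₀/ω)·sinh(ωT) ⇒ p·(1 − cosh) = x(T) − x₀·cosh − (ẋ₀/ω)·sinh
numerator   = -1.2536 − (-0.3158)·1.660093 − (-1.0626/3.2357)·1.325107 = -0.294179
denominator = 1 − 1.660093 = -0.660093
p = -0.294179 / -0.660093 = 0.4457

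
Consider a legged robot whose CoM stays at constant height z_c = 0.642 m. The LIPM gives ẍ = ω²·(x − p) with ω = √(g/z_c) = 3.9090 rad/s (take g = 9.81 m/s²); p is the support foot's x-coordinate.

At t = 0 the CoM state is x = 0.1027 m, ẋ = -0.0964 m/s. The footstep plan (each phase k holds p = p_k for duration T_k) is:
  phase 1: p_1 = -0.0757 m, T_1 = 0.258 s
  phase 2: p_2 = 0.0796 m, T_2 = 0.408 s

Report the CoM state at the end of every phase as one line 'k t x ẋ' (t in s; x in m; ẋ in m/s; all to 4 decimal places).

1 0.2580 0.1721 0.6790
2 0.6660 0.7272 2.5959

phase 1: p=-0.0757, T=0.258, ωT=1.008522, cosh=1.553152, sinh=1.188394; start (x,ẋ)=(0.102700, -0.096400) → end (x,ẋ)=(0.172075, 0.679021)
phase 2: p=0.0796, T=0.408, ωT=1.594872, cosh=2.565316, sinh=2.362382; start (x,ẋ)=(0.172075, 0.679021) → end (x,ẋ)=(0.727191, 2.595872)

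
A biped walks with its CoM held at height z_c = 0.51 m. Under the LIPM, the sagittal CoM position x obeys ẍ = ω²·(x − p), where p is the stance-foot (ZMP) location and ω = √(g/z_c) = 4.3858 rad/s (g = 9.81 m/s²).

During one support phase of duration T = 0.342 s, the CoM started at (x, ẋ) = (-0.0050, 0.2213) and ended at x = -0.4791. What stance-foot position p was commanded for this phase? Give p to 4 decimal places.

ωT = 4.3858·0.342 = 1.499944; cosh(ωT) = 2.352290, sinh(ωT) = 2.129147
x(T) = p + (x₀−p)·cosh(ωT) + (ẋ₀/ω)·sinh(ωT) ⇒ p·(1 − cosh) = x(T) − x₀·cosh − (ẋ₀/ω)·sinh
numerator   = -0.4791 − (-0.0050)·2.352290 − (0.2213/4.3858)·2.129147 = -0.574772
denominator = 1 − 2.352290 = -1.352290
p = -0.574772 / -1.352290 = 0.4250

p = 0.4250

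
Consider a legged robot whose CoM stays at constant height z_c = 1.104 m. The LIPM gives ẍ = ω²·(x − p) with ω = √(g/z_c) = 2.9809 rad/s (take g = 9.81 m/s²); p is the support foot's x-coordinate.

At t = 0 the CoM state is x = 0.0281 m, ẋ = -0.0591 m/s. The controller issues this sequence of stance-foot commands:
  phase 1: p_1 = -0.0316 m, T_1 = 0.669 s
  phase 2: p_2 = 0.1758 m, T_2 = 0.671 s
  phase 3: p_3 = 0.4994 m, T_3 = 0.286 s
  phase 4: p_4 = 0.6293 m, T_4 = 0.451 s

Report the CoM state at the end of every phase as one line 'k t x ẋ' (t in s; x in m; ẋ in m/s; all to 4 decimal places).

1 0.6690 0.1203 0.4205
2 1.3400 0.4786 0.9818
3 1.6260 0.7866 1.3011
4 2.0770 1.7317 3.5031

phase 1: p=-0.0316, T=0.669, ωT=1.994222, cosh=3.741303, sinh=3.605183; start (x,ẋ)=(0.028100, -0.059100) → end (x,ẋ)=(0.120279, 0.420466)
phase 2: p=0.1758, T=0.671, ωT=2.000184, cosh=3.762863, sinh=3.627552; start (x,ẋ)=(0.120279, 0.420466) → end (x,ẋ)=(0.478560, 0.981784)
phase 3: p=0.4994, T=0.286, ωT=0.852537, cosh=1.385961, sinh=0.959630; start (x,ẋ)=(0.478560, 0.981784) → end (x,ẋ)=(0.786578, 1.301099)
phase 4: p=0.6293, T=0.451, ωT=1.344386, cosh=2.048265, sinh=1.787565; start (x,ẋ)=(0.786578, 1.301099) → end (x,ẋ)=(1.731681, 3.503060)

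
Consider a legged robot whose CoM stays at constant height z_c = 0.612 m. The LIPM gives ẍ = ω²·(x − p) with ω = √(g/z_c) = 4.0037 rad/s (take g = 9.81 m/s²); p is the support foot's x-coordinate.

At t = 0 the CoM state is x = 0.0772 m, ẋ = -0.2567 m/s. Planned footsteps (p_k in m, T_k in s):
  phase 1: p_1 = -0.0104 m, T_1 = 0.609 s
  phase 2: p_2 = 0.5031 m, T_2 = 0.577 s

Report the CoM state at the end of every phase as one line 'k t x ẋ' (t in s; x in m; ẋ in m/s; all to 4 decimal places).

phase 1: p=-0.0104, T=0.609, ωT=2.438253, cosh=5.770166, sinh=5.682853; start (x,ẋ)=(0.077200, -0.256700) → end (x,ẋ)=(0.130706, 0.511912)
phase 2: p=0.5031, T=0.577, ωT=2.310135, cosh=5.087516, sinh=4.988268; start (x,ẋ)=(0.130706, 0.511912) → end (x,ẋ)=(-0.753659, -4.832908)

1 0.6090 0.1307 0.5119
2 1.1860 -0.7537 -4.8329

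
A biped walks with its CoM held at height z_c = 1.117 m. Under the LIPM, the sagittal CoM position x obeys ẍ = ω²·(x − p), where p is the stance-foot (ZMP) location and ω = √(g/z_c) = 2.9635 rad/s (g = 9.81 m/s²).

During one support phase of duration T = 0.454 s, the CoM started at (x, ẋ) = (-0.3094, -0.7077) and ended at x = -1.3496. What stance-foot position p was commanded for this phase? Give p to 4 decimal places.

ωT = 2.9635·0.454 = 1.345429; cosh(ωT) = 2.050131, sinh(ωT) = 1.789703
x(T) = p + (x₀−p)·cosh(ωT) + (ẋ₀/ω)·sinh(ωT) ⇒ p·(1 − cosh) = x(T) − x₀·cosh − (ẋ₀/ω)·sinh
numerator   = -1.3496 − (-0.3094)·2.050131 − (-0.7077/2.9635)·1.789703 = -0.287899
denominator = 1 − 2.050131 = -1.050131
p = -0.287899 / -1.050131 = 0.2742

p = 0.2742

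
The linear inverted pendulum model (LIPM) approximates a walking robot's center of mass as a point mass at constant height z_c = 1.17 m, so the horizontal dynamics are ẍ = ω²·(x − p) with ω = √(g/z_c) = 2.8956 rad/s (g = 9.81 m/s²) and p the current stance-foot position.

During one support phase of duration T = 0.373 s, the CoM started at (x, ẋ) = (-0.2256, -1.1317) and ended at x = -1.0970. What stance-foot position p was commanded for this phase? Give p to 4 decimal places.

ωT = 2.8956·0.373 = 1.080059; cosh(ωT) = 1.642214, sinh(ωT) = 1.302639
x(T) = p + (x₀−p)·cosh(ωT) + (ẋ₀/ω)·sinh(ωT) ⇒ p·(1 − cosh) = x(T) − x₀·cosh − (ẋ₀/ω)·sinh
numerator   = -1.0970 − (-0.2256)·1.642214 − (-1.1317/2.8956)·1.302639 = -0.217401
denominator = 1 − 1.642214 = -0.642214
p = -0.217401 / -0.642214 = 0.3385

p = 0.3385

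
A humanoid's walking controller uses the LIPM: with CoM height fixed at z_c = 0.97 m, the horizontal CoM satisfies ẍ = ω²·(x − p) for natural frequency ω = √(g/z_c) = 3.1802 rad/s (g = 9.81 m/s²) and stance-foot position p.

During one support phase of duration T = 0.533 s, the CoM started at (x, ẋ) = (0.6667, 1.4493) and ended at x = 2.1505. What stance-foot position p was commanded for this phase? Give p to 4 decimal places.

p = 0.5100

ωT = 3.1802·0.533 = 1.695047; cosh(ωT) = 2.815245, sinh(ωT) = 2.631655
x(T) = p + (x₀−p)·cosh(ωT) + (ẋ₀/ω)·sinh(ωT) ⇒ p·(1 − cosh) = x(T) − x₀·cosh − (ẋ₀/ω)·sinh
numerator   = 2.1505 − (0.6667)·2.815245 − (1.4493/3.1802)·2.631655 = -0.925738
denominator = 1 − 2.815245 = -1.815245
p = -0.925738 / -1.815245 = 0.5100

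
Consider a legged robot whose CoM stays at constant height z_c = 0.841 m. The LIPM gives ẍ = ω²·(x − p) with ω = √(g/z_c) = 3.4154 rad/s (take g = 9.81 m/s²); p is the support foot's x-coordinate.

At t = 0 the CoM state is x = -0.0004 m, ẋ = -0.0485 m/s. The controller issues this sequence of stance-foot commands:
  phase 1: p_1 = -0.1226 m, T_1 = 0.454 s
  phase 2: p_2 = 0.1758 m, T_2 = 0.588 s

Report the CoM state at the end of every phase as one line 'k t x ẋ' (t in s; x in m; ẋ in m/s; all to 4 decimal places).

1 0.4540 0.1464 0.8200
2 1.0420 0.9427 2.7430

phase 1: p=-0.1226, T=0.454, ωT=1.550592, cosh=2.463190, sinh=2.251068; start (x,ẋ)=(-0.000400, -0.048500) → end (x,ẋ)=(0.146436, 0.820045)
phase 2: p=0.1758, T=0.588, ωT=2.008255, cosh=3.792265, sinh=3.658042; start (x,ẋ)=(0.146436, 0.820045) → end (x,ẋ)=(0.942747, 2.742962)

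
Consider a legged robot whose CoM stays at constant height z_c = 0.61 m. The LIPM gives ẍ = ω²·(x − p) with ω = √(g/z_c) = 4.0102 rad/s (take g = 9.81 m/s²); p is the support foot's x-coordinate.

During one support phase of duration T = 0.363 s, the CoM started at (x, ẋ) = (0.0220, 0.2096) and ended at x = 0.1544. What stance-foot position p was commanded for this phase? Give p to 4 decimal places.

ωT = 4.0102·0.363 = 1.455703; cosh(ωT) = 2.260366, sinh(ωT) = 2.027129
x(T) = p + (x₀−p)·cosh(ωT) + (ẋ₀/ω)·sinh(ωT) ⇒ p·(1 − cosh) = x(T) − x₀·cosh − (ẋ₀/ω)·sinh
numerator   = 0.1544 − (0.0220)·2.260366 − (0.2096/4.0102)·2.027129 = -0.001279
denominator = 1 − 2.260366 = -1.260366
p = -0.001279 / -1.260366 = 0.0010

p = 0.0010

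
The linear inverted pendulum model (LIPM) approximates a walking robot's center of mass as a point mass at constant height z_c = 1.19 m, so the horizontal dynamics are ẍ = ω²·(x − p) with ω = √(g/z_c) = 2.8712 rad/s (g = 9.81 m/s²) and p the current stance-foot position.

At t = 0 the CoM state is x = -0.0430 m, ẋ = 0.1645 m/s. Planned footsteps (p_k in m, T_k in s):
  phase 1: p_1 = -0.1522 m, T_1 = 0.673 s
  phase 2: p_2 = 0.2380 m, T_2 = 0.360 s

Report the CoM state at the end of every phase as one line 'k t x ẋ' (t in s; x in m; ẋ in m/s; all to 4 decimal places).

1 0.6730 0.4264 1.6397
2 1.0330 1.2375 3.2607

phase 1: p=-0.1522, T=0.673, ωT=1.932318, cosh=3.525154, sinh=3.380342; start (x,ẋ)=(-0.043000, 0.164500) → end (x,ẋ)=(0.426417, 1.639743)
phase 2: p=0.2380, T=0.360, ωT=1.033632, cosh=1.583485, sinh=1.227773; start (x,ẋ)=(0.426417, 1.639743) → end (x,ẋ)=(1.237537, 3.260714)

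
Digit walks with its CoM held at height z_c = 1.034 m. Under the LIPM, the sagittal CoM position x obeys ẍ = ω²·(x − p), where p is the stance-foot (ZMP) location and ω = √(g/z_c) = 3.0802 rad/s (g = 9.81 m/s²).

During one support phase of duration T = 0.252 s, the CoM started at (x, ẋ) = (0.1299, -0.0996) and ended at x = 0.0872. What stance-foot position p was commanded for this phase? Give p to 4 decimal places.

p = 0.1773

ωT = 3.0802·0.252 = 0.776210; cosh(ωT) = 1.316684, sinh(ωT) = 0.856537
x(T) = p + (x₀−p)·cosh(ωT) + (ẋ₀/ω)·sinh(ωT) ⇒ p·(1 − cosh) = x(T) − x₀·cosh − (ẋ₀/ω)·sinh
numerator   = 0.0872 − (0.1299)·1.316684 − (-0.0996/3.0802)·0.856537 = -0.056141
denominator = 1 − 1.316684 = -0.316684
p = -0.056141 / -0.316684 = 0.1773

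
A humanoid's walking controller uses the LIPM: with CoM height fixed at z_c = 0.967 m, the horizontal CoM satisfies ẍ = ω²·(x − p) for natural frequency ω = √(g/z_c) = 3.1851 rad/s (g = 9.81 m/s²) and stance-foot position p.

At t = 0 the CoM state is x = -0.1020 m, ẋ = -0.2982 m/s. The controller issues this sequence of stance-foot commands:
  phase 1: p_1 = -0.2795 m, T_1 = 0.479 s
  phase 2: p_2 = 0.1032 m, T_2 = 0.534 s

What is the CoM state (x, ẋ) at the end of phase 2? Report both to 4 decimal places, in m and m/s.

phase 1: p=-0.2795, T=0.479, ωT=1.525663, cosh=2.407834, sinh=2.190357; start (x,ẋ)=(-0.102000, -0.298200) → end (x,ẋ)=(-0.057178, 0.520314)
phase 2: p=0.1032, T=0.534, ωT=1.700843, cosh=2.830548, sinh=2.648018; start (x,ẋ)=(-0.057178, 0.520314) → end (x,ẋ)=(0.081819, 0.120110)

x = 0.0818, ẋ = 0.1201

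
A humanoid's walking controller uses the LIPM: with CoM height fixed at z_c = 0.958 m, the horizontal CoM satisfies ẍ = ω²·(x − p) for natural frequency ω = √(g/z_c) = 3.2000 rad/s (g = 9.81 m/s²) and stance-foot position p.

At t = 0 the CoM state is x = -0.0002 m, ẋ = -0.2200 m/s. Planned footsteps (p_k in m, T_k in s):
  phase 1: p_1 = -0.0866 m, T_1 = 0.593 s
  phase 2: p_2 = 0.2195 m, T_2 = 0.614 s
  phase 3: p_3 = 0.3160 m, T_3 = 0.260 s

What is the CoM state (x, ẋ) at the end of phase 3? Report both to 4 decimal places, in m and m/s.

x = -1.3684, ẋ = -5.2006

phase 1: p=-0.0866, T=0.593, ωT=1.897600, cosh=3.409898, sinh=3.259970; start (x,ẋ)=(-0.000200, -0.220000) → end (x,ẋ)=(-0.016108, 0.151139)
phase 2: p=0.2195, T=0.614, ωT=1.964800, cosh=3.636835, sinh=3.496651; start (x,ẋ)=(-0.016108, 0.151139) → end (x,ẋ)=(-0.472216, -2.086614)
phase 3: p=0.3160, T=0.260, ωT=0.832000, cosh=1.366544, sinh=0.931366; start (x,ẋ)=(-0.472216, -2.086614) → end (x,ẋ)=(-1.368446, -5.200628)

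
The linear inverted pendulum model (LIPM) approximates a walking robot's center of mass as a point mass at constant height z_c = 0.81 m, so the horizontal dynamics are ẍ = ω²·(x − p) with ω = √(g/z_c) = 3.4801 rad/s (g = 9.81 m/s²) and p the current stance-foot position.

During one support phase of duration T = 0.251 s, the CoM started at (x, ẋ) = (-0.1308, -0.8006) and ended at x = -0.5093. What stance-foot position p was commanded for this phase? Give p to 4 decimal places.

ωT = 3.4801·0.251 = 0.873505; cosh(ωT) = 1.406389, sinh(ωT) = 0.988903
x(T) = p + (x₀−p)·cosh(ωT) + (ẋ₀/ω)·sinh(ωT) ⇒ p·(1 − cosh) = x(T) − x₀·cosh − (ẋ₀/ω)·sinh
numerator   = -0.5093 − (-0.1308)·1.406389 − (-0.8006/3.4801)·0.988903 = -0.097846
denominator = 1 − 1.406389 = -0.406389
p = -0.097846 / -0.406389 = 0.2408

p = 0.2408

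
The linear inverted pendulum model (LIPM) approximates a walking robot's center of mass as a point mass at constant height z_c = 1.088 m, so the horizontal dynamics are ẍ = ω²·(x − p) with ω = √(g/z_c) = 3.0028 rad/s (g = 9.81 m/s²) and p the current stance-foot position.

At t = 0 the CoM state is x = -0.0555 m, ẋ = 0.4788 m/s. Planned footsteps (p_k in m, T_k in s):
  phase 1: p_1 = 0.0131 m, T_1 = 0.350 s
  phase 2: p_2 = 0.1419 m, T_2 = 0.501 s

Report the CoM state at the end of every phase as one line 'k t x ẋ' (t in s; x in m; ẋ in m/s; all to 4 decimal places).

phase 1: p=0.0131, T=0.350, ωT=1.050980, cosh=1.605024, sinh=1.255429; start (x,ẋ)=(-0.055500, 0.478800) → end (x,ẋ)=(0.103175, 0.509877)
phase 2: p=0.1419, T=0.501, ωT=1.504403, cosh=2.361807, sinh=2.139657; start (x,ẋ)=(0.103175, 0.509877) → end (x,ẋ)=(0.413754, 0.955425)

1 0.3500 0.1032 0.5099
2 0.8510 0.4138 0.9554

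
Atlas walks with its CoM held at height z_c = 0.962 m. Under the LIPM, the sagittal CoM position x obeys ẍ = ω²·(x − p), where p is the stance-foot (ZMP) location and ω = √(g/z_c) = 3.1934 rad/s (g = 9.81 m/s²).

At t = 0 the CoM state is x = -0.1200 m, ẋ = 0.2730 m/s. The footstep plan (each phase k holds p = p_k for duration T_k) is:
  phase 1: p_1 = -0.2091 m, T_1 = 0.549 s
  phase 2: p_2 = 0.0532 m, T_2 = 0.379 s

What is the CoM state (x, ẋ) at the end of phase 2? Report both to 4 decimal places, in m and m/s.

phase 1: p=-0.2091, T=0.549, ωT=1.753177, cosh=2.973067, sinh=2.799845; start (x,ẋ)=(-0.120000, 0.273000) → end (x,ẋ)=(0.295156, 1.608293)
phase 2: p=0.0532, T=0.379, ωT=1.210299, cosh=1.826297, sinh=1.528189; start (x,ẋ)=(0.295156, 1.608293) → end (x,ẋ)=(1.264725, 4.117993)

x = 1.2647, ẋ = 4.1180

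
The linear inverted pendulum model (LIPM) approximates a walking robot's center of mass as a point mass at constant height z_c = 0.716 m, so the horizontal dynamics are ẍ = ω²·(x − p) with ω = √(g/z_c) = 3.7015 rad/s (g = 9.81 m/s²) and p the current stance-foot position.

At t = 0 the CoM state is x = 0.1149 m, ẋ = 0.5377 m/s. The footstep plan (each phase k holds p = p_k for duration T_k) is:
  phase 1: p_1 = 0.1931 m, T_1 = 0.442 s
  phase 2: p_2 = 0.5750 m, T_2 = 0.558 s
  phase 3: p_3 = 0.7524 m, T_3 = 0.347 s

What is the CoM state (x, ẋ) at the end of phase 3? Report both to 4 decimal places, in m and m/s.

phase 1: p=0.1931, T=0.442, ωT=1.636063, cosh=2.664829, sinh=2.470084; start (x,ẋ)=(0.114900, 0.537700) → end (x,ẋ)=(0.343528, 0.717895)
phase 2: p=0.5750, T=0.558, ωT=2.065437, cosh=4.007754, sinh=3.880991; start (x,ẋ)=(0.343528, 0.717895) → end (x,ẋ)=(0.400025, -0.448060)
phase 3: p=0.7524, T=0.347, ωT=1.284420, cosh=1.944692, sinh=1.667881; start (x,ẋ)=(0.400025, -0.448060) → end (x,ẋ)=(-0.134756, -3.046786)

x = -0.1348, ẋ = -3.0468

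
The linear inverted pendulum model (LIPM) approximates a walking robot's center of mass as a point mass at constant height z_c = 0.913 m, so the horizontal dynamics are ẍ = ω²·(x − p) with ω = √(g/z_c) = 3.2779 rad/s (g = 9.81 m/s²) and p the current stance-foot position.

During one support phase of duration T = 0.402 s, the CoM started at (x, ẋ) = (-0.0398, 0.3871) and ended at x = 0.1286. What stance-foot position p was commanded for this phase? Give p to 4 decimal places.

ωT = 3.2779·0.402 = 1.317716; cosh(ωT) = 2.001313, sinh(ωT) = 1.733567
x(T) = p + (x₀−p)·cosh(ωT) + (ẋ₀/ω)·sinh(ωT) ⇒ p·(1 − cosh) = x(T) − x₀·cosh − (ẋ₀/ω)·sinh
numerator   = 0.1286 − (-0.0398)·2.001313 − (0.3871/3.2779)·1.733567 = 0.003529
denominator = 1 − 2.001313 = -1.001313
p = 0.003529 / -1.001313 = -0.0035

p = -0.0035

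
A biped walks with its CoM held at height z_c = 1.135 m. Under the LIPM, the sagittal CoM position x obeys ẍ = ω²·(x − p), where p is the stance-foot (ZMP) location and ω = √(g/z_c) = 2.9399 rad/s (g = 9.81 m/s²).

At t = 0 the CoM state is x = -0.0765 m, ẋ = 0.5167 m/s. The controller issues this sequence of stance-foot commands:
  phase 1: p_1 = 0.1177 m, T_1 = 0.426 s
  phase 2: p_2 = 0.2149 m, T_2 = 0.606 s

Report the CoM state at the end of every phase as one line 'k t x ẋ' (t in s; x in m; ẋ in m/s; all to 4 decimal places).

1 0.4260 0.0326 0.0606
2 1.0320 -0.2825 -1.3618

phase 1: p=0.1177, T=0.426, ωT=1.252397, cosh=1.892270, sinh=1.606451; start (x,ẋ)=(-0.076500, 0.516700) → end (x,ẋ)=(0.032562, 0.060567)
phase 2: p=0.2149, T=0.606, ωT=1.781579, cosh=3.053801, sinh=2.885429; start (x,ẋ)=(0.032562, 0.060567) → end (x,ẋ)=(-0.282480, -1.361792)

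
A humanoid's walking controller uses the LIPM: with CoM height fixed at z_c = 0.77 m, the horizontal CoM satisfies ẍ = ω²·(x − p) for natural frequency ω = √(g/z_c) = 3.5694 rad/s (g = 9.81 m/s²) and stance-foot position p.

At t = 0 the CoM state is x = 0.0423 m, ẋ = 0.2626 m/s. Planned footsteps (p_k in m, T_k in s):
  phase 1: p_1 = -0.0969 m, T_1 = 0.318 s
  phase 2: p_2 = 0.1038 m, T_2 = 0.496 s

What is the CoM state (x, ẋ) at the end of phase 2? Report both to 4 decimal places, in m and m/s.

phase 1: p=-0.0969, T=0.318, ωT=1.135069, cosh=1.716394, sinh=1.394994; start (x,ẋ)=(0.042300, 0.262600) → end (x,ẋ)=(0.244652, 1.143843)
phase 2: p=0.1038, T=0.496, ωT=1.770422, cosh=3.021797, sinh=2.851536; start (x,ẋ)=(0.244652, 1.143843) → end (x,ẋ)=(1.443222, 4.890087)

x = 1.4432, ẋ = 4.8901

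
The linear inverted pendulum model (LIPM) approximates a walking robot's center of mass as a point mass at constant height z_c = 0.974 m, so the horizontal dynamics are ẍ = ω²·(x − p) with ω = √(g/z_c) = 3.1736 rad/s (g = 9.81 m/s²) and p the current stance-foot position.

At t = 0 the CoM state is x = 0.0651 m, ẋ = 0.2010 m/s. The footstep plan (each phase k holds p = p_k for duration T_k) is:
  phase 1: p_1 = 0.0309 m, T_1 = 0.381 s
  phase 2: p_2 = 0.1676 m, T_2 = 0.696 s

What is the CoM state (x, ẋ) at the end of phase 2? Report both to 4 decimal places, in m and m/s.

phase 1: p=0.0309, T=0.381, ωT=1.209142, cosh=1.824530, sinh=1.526077; start (x,ẋ)=(0.065100, 0.201000) → end (x,ẋ)=(0.189953, 0.532367)
phase 2: p=0.1676, T=0.696, ωT=2.208826, cosh=4.607423, sinh=4.497594; start (x,ẋ)=(0.189953, 0.532367) → end (x,ẋ)=(1.025054, 2.771896)

x = 1.0251, ẋ = 2.7719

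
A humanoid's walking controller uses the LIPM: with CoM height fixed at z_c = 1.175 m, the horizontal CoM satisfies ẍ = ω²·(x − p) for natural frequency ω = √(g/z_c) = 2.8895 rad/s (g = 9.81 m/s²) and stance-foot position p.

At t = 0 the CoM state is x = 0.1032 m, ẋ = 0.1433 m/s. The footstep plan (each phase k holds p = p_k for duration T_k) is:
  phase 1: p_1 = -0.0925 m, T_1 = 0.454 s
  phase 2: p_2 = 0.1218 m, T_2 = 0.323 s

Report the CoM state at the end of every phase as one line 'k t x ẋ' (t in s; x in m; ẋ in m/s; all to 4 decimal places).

phase 1: p=-0.0925, T=0.454, ωT=1.311833, cosh=1.991150, sinh=1.721824; start (x,ẋ)=(0.103200, 0.143300) → end (x,ẋ)=(0.382559, 1.258980)
phase 2: p=0.1218, T=0.323, ωT=0.933308, cosh=1.468079, sinh=1.074829; start (x,ẋ)=(0.382559, 1.258980) → end (x,ẋ)=(0.972927, 2.658127)

1 0.4540 0.3826 1.2590
2 0.7770 0.9729 2.6581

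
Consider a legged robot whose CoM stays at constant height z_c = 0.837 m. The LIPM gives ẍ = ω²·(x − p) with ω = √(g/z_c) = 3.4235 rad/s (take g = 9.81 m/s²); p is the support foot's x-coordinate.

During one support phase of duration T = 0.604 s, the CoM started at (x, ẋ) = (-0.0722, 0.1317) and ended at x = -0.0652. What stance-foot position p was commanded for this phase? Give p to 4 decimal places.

ωT = 3.4235·0.604 = 2.067794; cosh(ωT) = 4.016912, sinh(ωT) = 3.890448
x(T) = p + (x₀−p)·cosh(ωT) + (ẋ₀/ω)·sinh(ωT) ⇒ p·(1 − cosh) = x(T) − x₀·cosh − (ẋ₀/ω)·sinh
numerator   = -0.0652 − (-0.0722)·4.016912 − (0.1317/3.4235)·3.890448 = 0.075158
denominator = 1 − 4.016912 = -3.016912
p = 0.075158 / -3.016912 = -0.0249

p = -0.0249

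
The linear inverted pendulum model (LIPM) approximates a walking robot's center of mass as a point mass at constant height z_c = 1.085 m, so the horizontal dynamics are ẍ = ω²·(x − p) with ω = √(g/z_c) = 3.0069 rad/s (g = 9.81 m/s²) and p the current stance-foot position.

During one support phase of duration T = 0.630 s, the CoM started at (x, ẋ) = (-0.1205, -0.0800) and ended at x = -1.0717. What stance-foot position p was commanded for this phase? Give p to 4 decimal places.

p = 0.2399

ωT = 3.0069·0.630 = 1.894347; cosh(ωT) = 3.399311, sinh(ωT) = 3.248895
x(T) = p + (x₀−p)·cosh(ωT) + (ẋ₀/ω)·sinh(ωT) ⇒ p·(1 − cosh) = x(T) − x₀·cosh − (ẋ₀/ω)·sinh
numerator   = -1.0717 − (-0.1205)·3.399311 − (-0.0800/3.0069)·3.248895 = -0.575645
denominator = 1 − 3.399311 = -2.399311
p = -0.575645 / -2.399311 = 0.2399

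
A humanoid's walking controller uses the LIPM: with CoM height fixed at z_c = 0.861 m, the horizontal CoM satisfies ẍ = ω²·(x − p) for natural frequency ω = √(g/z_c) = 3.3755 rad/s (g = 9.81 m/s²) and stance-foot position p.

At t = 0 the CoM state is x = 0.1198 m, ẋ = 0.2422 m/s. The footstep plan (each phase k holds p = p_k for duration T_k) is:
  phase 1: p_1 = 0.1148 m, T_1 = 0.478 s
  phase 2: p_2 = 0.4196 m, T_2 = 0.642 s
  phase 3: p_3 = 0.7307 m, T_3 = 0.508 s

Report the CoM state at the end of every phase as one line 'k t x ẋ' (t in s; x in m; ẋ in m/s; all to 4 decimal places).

1 0.4780 0.3008 0.6728
2 1.1200 0.7530 1.2482
3 1.6280 1.7884 3.7814

phase 1: p=0.1148, T=0.478, ωT=1.613489, cosh=2.609744, sinh=2.410553; start (x,ẋ)=(0.119800, 0.242200) → end (x,ẋ)=(0.300811, 0.672764)
phase 2: p=0.4196, T=0.642, ωT=2.167071, cosh=4.423591, sinh=4.309078; start (x,ẋ)=(0.300811, 0.672764) → end (x,ẋ)=(0.752962, 1.248219)
phase 3: p=0.7307, T=0.508, ωT=1.714754, cosh=2.867658, sinh=2.687650; start (x,ẋ)=(0.752962, 1.248219) → end (x,ẋ)=(1.788400, 3.781430)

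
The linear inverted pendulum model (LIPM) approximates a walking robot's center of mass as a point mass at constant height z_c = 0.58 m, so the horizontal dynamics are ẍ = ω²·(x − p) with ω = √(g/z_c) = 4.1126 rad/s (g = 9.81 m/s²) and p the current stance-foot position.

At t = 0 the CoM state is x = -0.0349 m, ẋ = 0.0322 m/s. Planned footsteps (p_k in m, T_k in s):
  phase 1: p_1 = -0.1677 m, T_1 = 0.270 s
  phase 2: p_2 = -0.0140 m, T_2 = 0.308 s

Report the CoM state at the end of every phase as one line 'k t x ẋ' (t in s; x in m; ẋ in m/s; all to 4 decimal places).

phase 1: p=-0.1677, T=0.270, ωT=1.110402, cosh=1.682502, sinh=1.353076; start (x,ẋ)=(-0.034900, 0.032200) → end (x,ẋ)=(0.066330, 0.793163)
phase 2: p=-0.0140, T=0.308, ωT=1.266681, cosh=1.915409, sinh=1.633644; start (x,ẋ)=(0.066330, 0.793163) → end (x,ẋ)=(0.454933, 2.058934)

1 0.2700 0.0663 0.7932
2 0.5780 0.4549 2.0589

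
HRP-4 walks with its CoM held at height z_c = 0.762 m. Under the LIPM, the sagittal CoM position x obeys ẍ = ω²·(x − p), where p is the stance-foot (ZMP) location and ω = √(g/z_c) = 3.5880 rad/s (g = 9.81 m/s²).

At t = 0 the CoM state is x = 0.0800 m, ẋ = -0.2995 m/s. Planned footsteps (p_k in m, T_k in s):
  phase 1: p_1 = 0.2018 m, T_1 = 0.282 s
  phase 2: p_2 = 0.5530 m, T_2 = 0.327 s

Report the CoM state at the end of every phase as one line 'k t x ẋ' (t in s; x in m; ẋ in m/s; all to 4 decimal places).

1 0.2820 -0.0875 -0.9879
2 0.6090 -0.9837 -5.1084

phase 1: p=0.2018, T=0.282, ωT=1.011816, cosh=1.557075, sinh=1.193517; start (x,ẋ)=(0.080000, -0.299500) → end (x,ẋ)=(-0.087478, -0.987933)
phase 2: p=0.5530, T=0.327, ωT=1.173276, cosh=1.770959, sinh=1.461607; start (x,ẋ)=(-0.087478, -0.987933) → end (x,ẋ)=(-0.983704, -5.108410)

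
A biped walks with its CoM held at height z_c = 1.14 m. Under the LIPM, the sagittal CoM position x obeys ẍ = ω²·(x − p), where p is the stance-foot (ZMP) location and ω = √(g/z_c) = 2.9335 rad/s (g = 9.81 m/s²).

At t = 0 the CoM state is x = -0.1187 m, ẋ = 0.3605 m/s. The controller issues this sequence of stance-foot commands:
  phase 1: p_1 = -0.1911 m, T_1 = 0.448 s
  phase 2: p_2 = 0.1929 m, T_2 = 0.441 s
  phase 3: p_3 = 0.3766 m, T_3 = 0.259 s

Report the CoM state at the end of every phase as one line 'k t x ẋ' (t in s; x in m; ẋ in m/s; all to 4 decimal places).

1 0.4480 0.1655 1.0860
2 0.8890 0.7634 1.9934
3 1.1480 1.4479 3.5444

phase 1: p=-0.1911, T=0.448, ωT=1.314208, cosh=1.995245, sinh=1.726558; start (x,ẋ)=(-0.118700, 0.360500) → end (x,ẋ)=(0.165534, 1.085981)
phase 2: p=0.1929, T=0.441, ωT=1.293673, cosh=1.960209, sinh=1.685947; start (x,ẋ)=(0.165534, 1.085981) → end (x,ẋ)=(0.763394, 1.993404)
phase 3: p=0.3766, T=0.259, ωT=0.759777, cosh=1.302785, sinh=0.835014; start (x,ẋ)=(0.763394, 1.993404) → end (x,ẋ)=(1.447926, 3.544432)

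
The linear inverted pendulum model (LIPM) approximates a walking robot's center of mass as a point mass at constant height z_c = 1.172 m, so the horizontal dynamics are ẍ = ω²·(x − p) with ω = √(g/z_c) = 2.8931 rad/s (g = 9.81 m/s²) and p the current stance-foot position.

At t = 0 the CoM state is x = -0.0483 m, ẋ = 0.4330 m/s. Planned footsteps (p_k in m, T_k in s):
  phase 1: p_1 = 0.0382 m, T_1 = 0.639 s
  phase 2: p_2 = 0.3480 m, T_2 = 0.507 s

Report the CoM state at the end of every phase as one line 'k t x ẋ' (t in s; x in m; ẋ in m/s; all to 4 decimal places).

phase 1: p=0.0382, T=0.639, ωT=1.848691, cosh=3.254471, sinh=3.097028; start (x,ẋ)=(-0.048300, 0.433000) → end (x,ẋ)=(0.220209, 0.634145)
phase 2: p=0.3480, T=0.507, ωT=1.466802, cosh=2.283005, sinh=2.052343; start (x,ẋ)=(0.220209, 0.634145) → end (x,ẋ)=(0.506111, 0.688983)

1 0.6390 0.2202 0.6341
2 1.1460 0.5061 0.6890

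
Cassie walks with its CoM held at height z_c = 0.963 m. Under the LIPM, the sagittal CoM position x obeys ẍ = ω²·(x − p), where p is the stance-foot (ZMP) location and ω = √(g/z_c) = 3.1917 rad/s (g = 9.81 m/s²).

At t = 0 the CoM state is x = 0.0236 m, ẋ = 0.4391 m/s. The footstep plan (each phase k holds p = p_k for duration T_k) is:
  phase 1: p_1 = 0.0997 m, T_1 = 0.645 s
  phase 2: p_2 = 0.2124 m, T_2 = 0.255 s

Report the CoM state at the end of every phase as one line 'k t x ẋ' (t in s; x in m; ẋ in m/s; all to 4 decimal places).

phase 1: p=0.0997, T=0.645, ωT=2.058647, cosh=3.981492, sinh=3.853865; start (x,ẋ)=(0.023600, 0.439100) → end (x,ẋ)=(0.326906, 0.812214)
phase 2: p=0.2124, T=0.255, ωT=0.813883, cosh=1.349894, sinh=0.906760; start (x,ẋ)=(0.326906, 0.812214) → end (x,ẋ)=(0.597721, 1.427796)

1 0.6450 0.3269 0.8122
2 0.9000 0.5977 1.4278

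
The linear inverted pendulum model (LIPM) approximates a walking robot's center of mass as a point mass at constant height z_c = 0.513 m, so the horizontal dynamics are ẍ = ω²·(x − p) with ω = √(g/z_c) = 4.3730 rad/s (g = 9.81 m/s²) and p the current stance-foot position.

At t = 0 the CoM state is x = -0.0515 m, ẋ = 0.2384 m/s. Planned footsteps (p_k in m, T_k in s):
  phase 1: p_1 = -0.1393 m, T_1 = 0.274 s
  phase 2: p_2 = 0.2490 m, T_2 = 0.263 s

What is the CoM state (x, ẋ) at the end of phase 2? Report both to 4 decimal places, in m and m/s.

phase 1: p=-0.1393, T=0.274, ωT=1.198202, cosh=1.807944, sinh=1.506208; start (x,ẋ)=(-0.051500, 0.238400) → end (x,ẋ)=(0.101551, 1.009322)
phase 2: p=0.2490, T=0.263, ωT=1.150099, cosh=1.737556, sinh=1.420950; start (x,ẋ)=(0.101551, 1.009322) → end (x,ẋ)=(0.320764, 0.837529)

x = 0.3208, ẋ = 0.8375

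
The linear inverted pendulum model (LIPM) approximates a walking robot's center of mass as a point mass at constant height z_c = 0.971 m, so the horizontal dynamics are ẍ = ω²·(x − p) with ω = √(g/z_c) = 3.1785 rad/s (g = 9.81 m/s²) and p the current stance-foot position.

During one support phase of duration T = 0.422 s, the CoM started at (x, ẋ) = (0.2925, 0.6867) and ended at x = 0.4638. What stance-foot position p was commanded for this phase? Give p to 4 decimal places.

ωT = 3.1785·0.422 = 1.341327; cosh(ωT) = 2.042807, sinh(ωT) = 1.781308
x(T) = p + (x₀−p)·cosh(ωT) + (ẋ₀/ω)·sinh(ωT) ⇒ p·(1 − cosh) = x(T) − x₀·cosh − (ẋ₀/ω)·sinh
numerator   = 0.4638 − (0.2925)·2.042807 − (0.6867/3.1785)·1.781308 = -0.518564
denominator = 1 − 2.042807 = -1.042807
p = -0.518564 / -1.042807 = 0.4973

p = 0.4973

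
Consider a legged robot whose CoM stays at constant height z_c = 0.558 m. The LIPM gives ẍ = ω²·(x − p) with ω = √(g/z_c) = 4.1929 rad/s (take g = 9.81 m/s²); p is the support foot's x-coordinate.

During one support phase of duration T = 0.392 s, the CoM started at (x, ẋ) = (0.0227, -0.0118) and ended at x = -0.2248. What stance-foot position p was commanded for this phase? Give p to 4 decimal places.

ωT = 4.1929·0.392 = 1.643617; cosh(ωT) = 2.683564, sinh(ωT) = 2.490284
x(T) = p + (x₀−p)·cosh(ωT) + (ẋ₀/ω)·sinh(ωT) ⇒ p·(1 − cosh) = x(T) − x₀·cosh − (ẋ₀/ω)·sinh
numerator   = -0.2248 − (0.0227)·2.683564 − (-0.0118/4.1929)·2.490284 = -0.278709
denominator = 1 − 2.683564 = -1.683564
p = -0.278709 / -1.683564 = 0.1655

p = 0.1655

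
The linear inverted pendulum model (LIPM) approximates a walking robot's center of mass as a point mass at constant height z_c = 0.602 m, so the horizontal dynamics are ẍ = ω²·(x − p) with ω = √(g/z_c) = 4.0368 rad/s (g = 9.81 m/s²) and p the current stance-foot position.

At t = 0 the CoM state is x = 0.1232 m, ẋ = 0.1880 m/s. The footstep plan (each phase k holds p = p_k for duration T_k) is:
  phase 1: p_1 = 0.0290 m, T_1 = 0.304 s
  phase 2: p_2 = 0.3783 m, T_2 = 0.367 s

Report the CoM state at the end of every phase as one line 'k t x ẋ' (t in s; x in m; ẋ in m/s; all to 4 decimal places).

phase 1: p=0.0290, T=0.304, ωT=1.227187, cosh=1.852368, sinh=1.559252; start (x,ẋ)=(0.123200, 0.188000) → end (x,ẋ)=(0.276110, 0.941177)
phase 2: p=0.3783, T=0.367, ωT=1.481506, cosh=2.313430, sinh=2.086135; start (x,ẋ)=(0.276110, 0.941177) → end (x,ẋ)=(0.628271, 1.316771)

1 0.3040 0.2761 0.9412
2 0.6710 0.6283 1.3168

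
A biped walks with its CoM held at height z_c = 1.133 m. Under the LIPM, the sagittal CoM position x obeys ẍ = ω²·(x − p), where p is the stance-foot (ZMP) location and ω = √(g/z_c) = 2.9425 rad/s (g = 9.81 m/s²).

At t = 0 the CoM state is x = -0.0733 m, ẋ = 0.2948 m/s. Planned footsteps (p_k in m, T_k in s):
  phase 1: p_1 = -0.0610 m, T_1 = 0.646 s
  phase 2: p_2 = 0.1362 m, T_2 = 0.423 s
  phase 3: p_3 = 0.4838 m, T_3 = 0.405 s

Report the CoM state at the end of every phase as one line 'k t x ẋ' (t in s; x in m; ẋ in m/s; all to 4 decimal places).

phase 1: p=-0.0610, T=0.646, ωT=1.900855, cosh=3.420527, sinh=3.271086; start (x,ẋ)=(-0.073300, 0.294800) → end (x,ẋ)=(0.224648, 0.889982)
phase 2: p=0.1362, T=0.423, ωT=1.244677, cosh=1.879924, sinh=1.591891; start (x,ẋ)=(0.224648, 0.889982) → end (x,ẋ)=(0.783954, 2.087399)
phase 3: p=0.4838, T=0.405, ωT=1.191712, cosh=1.798208, sinh=1.494507; start (x,ẋ)=(0.783954, 2.087399) → end (x,ẋ)=(2.083738, 5.073532)

1 0.6460 0.2246 0.8900
2 1.0690 0.7840 2.0874
3 1.4740 2.0837 5.0735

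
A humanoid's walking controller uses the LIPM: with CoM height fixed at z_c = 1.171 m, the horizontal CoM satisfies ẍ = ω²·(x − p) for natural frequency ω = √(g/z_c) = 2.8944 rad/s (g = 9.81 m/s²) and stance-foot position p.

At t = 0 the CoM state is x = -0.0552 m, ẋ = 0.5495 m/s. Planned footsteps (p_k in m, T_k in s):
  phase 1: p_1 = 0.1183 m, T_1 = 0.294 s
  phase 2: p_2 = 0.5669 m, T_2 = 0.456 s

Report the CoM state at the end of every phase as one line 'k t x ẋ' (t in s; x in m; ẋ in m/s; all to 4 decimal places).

phase 1: p=0.1183, T=0.294, ωT=0.850954, cosh=1.384443, sinh=0.957436; start (x,ẋ)=(-0.055200, 0.549500) → end (x,ẋ)=(0.059868, 0.279948)
phase 2: p=0.5669, T=0.456, ωT=1.319846, cosh=2.005011, sinh=1.737835; start (x,ẋ)=(0.059868, 0.279948) → end (x,ẋ)=(-0.281621, -1.989068)

1 0.2940 0.0599 0.2799
2 0.7500 -0.2816 -1.9891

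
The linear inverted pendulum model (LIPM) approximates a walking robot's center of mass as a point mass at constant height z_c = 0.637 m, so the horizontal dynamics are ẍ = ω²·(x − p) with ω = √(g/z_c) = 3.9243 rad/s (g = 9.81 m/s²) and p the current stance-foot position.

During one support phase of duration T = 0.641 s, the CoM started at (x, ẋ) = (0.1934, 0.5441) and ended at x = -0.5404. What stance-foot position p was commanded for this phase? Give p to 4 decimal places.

p = 0.4968

ωT = 3.9243·0.641 = 2.515476; cosh(ωT) = 6.226662, sinh(ωT) = 6.145838
x(T) = p + (x₀−p)·cosh(ωT) + (ẋ₀/ω)·sinh(ωT) ⇒ p·(1 − cosh) = x(T) − x₀·cosh − (ẋ₀/ω)·sinh
numerator   = -0.5404 − (0.1934)·6.226662 − (0.5441/3.9243)·6.145838 = -2.596750
denominator = 1 − 6.226662 = -5.226662
p = -2.596750 / -5.226662 = 0.4968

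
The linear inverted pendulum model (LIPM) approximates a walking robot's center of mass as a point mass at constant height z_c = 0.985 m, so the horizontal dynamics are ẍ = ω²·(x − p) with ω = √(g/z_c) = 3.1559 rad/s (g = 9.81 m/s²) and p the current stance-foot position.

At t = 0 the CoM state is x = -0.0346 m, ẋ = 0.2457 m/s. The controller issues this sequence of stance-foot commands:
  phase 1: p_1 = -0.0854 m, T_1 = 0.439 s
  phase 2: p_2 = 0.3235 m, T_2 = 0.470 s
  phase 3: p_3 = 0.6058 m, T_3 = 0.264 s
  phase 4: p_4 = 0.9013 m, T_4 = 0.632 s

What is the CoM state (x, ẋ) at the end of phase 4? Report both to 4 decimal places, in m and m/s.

phase 1: p=-0.0854, T=0.439, ωT=1.385440, cosh=2.123399, sinh=1.873185; start (x,ẋ)=(-0.034600, 0.245700) → end (x,ẋ)=(0.168304, 0.822028)
phase 2: p=0.3235, T=0.470, ωT=1.483273, cosh=2.317121, sinh=2.090227; start (x,ẋ)=(0.168304, 0.822028) → end (x,ẋ)=(0.508340, 0.880980)
phase 3: p=0.6058, T=0.264, ωT=0.833158, cosh=1.367623, sinh=0.932948; start (x,ẋ)=(0.508340, 0.880980) → end (x,ẋ)=(0.732947, 0.917898)
phase 4: p=0.9013, T=0.632, ωT=1.994529, cosh=3.742409, sinh=3.606331; start (x,ẋ)=(0.732947, 0.917898) → end (x,ẋ)=(1.320163, 1.519094)

x = 1.3202, ẋ = 1.5191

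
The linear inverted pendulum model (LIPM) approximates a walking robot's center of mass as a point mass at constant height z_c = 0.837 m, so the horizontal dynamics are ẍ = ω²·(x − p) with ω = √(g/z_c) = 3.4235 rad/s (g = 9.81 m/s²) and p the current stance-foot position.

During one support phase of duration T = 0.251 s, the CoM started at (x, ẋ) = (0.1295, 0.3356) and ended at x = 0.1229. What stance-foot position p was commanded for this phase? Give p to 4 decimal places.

p = 0.3883

ωT = 3.4235·0.251 = 0.859299; cosh(ωT) = 1.392481, sinh(ωT) = 0.969022
x(T) = p + (x₀−p)·cosh(ωT) + (ẋ₀/ω)·sinh(ωT) ⇒ p·(1 − cosh) = x(T) − x₀·cosh − (ẋ₀/ω)·sinh
numerator   = 0.1229 − (0.1295)·1.392481 − (0.3356/3.4235)·0.969022 = -0.152418
denominator = 1 − 1.392481 = -0.392481
p = -0.152418 / -0.392481 = 0.3883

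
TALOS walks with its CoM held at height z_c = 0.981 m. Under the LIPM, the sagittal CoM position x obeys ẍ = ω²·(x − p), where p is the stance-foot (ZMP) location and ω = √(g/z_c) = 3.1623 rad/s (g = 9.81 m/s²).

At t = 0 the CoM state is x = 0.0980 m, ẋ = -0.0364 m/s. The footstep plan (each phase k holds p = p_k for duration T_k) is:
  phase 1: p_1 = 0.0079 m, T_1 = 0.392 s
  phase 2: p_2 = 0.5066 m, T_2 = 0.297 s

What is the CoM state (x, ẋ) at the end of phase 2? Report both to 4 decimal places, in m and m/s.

phase 1: p=0.0079, T=0.392, ωT=1.239622, cosh=1.871900, sinh=1.582406; start (x,ẋ)=(0.098000, -0.036400) → end (x,ẋ)=(0.158344, 0.382727)
phase 2: p=0.5066, T=0.297, ωT=0.939203, cosh=1.474441, sinh=1.083501; start (x,ẋ)=(0.158344, 0.382727) → end (x,ẋ)=(0.124251, -0.628942)

x = 0.1243, ẋ = -0.6289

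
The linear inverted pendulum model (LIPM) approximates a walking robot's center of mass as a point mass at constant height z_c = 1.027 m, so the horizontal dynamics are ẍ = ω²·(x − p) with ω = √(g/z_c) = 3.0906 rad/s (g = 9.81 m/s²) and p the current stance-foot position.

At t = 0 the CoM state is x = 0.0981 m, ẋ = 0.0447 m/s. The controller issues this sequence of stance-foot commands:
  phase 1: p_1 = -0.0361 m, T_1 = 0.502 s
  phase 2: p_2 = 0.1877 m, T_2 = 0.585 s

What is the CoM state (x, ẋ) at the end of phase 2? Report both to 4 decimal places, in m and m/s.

x = 1.6279, ẋ = 4.5516

phase 1: p=-0.0361, T=0.502, ωT=1.551481, cosh=2.465194, sinh=2.253260; start (x,ẋ)=(0.098100, 0.044700) → end (x,ẋ)=(0.327318, 1.044753)
phase 2: p=0.1877, T=0.585, ωT=1.808001, cosh=3.131113, sinh=2.967132; start (x,ẋ)=(0.327318, 1.044753) → end (x,ẋ)=(1.627876, 4.551571)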